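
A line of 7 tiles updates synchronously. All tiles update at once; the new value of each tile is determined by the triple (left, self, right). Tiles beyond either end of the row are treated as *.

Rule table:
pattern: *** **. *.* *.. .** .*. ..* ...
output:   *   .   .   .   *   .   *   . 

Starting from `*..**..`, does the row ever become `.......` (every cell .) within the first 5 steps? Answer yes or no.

step 1: ..**..*
step 2: .**..**
step 3: .*..***
step 4: ...****
step 5: ..*****
step 5 is ..*****, still not uniform .

no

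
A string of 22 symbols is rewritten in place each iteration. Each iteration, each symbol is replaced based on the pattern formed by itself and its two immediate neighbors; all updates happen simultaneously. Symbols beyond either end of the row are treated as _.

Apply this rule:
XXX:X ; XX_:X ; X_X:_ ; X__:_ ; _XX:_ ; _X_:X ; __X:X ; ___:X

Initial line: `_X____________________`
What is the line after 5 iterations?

XX_XXXXXXXXXXXXXXXXXXX
_X__XXXXXXXXXXXXXXXXXX
XX_X_XXXXXXXXXXXXXXXXX
_X_X__XXXXXXXXXXXXXXXX
XX_X_X_XXXXXXXXXXXXXXX

XX_X_X_XXXXXXXXXXXXXXX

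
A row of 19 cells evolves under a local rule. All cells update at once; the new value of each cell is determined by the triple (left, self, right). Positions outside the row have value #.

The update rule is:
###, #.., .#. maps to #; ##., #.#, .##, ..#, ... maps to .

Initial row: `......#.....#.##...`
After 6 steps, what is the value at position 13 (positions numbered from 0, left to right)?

.

#.....##....#...#..
.#......#...##..##.
.##.....##....#....
...#......#...##...
#..##.....##....#..
.#...#......#...##.
position 13 holds .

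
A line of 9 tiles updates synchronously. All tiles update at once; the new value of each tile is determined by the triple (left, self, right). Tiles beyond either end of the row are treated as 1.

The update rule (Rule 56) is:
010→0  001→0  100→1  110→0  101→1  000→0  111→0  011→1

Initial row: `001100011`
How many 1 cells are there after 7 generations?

101010010
010101001
101010101
010101011
101010110
010101101
101011011
count of 1: 6

6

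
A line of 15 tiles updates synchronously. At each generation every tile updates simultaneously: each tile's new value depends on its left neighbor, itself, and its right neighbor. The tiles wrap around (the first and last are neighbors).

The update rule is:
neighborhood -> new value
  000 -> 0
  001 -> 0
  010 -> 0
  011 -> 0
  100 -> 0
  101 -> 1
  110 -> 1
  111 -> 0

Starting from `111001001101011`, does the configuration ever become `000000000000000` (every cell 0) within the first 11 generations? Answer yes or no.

yes

001000000110100
000000000011000
000000000001000
000000000000000
all cells are 0 at generation 4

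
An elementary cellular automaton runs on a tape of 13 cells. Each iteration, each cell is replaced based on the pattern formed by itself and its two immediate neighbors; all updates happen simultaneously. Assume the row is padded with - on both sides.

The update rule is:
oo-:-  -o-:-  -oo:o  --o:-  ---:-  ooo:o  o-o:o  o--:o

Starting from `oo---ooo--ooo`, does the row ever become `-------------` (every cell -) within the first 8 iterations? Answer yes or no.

o-o--oo-o-oo-
-o-o-o-o-oo-o
--o-o-o-oo-o-
---o-o-oo-o-o
----o-oo-o-o-
-----oo-o-o-o
-----o-o-o-o-
------o-o-o-o
iteration 8 is ------o-o-o-o, still not uniform -

no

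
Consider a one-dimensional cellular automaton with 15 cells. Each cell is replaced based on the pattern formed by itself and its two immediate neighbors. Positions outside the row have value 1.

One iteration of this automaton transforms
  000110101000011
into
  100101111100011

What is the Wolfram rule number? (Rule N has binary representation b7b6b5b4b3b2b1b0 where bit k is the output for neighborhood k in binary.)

188

position 14: 111 → 1  (bit 7 = 1)
position 4: 110 → 0  (bit 6 = 0)
position 5: 101 → 1  (bit 5 = 1)
position 0: 100 → 1  (bit 4 = 1)
position 3: 011 → 1  (bit 3 = 1)
position 6: 010 → 1  (bit 2 = 1)
position 2: 001 → 0  (bit 1 = 0)
position 1: 000 → 0  (bit 0 = 0)
bits b7..b0 = 10111100 = 188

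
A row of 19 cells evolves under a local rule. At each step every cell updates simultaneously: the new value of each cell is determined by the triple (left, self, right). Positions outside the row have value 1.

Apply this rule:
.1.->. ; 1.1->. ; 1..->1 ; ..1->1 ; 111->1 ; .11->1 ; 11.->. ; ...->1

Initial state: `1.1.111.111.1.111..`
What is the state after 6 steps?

1.111.11111..111111

....11..11....11.11
11111.111.11111..11
1111..11..1111.1111
111.111.11111..1111
11..11..1111.111111
1.111.11111..111111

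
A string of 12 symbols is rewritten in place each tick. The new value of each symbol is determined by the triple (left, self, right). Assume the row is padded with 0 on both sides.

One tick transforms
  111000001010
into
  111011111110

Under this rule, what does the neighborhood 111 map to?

At position 1 the neighborhood is 111; the next row has 1 there.

1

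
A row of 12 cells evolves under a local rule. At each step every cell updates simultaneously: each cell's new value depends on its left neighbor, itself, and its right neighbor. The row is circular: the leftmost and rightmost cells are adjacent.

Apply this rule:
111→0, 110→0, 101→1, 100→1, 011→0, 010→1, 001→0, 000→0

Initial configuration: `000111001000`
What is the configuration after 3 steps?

step 1: 000000101100
step 2: 000000110010
step 3: 000000001011

000000001011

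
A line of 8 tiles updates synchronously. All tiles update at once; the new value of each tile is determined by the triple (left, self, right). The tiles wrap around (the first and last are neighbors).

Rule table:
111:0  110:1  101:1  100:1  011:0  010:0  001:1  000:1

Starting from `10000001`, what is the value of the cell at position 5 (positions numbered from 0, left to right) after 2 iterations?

iteration 1: 11111110
iteration 2: 00000011
position 5 holds 0

0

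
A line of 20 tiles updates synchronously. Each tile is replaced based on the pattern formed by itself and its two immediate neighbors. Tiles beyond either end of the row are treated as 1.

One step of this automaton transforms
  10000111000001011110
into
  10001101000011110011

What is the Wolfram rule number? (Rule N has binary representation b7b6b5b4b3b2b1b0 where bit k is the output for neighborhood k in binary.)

110

position 6: 111 → 0  (bit 7 = 0)
position 0: 110 → 1  (bit 6 = 1)
position 14: 101 → 1  (bit 5 = 1)
position 1: 100 → 0  (bit 4 = 0)
position 5: 011 → 1  (bit 3 = 1)
position 13: 010 → 1  (bit 2 = 1)
position 4: 001 → 1  (bit 1 = 1)
position 2: 000 → 0  (bit 0 = 0)
bits b7..b0 = 01101110 = 110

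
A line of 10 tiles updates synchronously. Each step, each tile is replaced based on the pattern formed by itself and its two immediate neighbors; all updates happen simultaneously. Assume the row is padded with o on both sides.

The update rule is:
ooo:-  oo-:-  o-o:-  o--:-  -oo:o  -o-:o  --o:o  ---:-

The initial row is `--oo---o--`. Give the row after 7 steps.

-o-o-o--oo

-oo---oo-o
-o---oo--o
-o--oo--oo
-o-oo--oo-
-o-o--oo--
-o-o-oo--o
-o-o-o--oo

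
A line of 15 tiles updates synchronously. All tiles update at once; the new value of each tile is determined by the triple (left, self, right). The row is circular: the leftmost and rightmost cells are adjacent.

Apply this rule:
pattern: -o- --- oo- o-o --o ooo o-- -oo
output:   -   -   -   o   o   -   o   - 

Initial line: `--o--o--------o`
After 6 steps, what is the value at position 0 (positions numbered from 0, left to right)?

-

oo-oo-o------o-
--o--o-o----o-o
oo-oo-o-o--o-o-
--o--o-o-oo-o-o
oo-oo-o-o--o-o-  (repeats step 3; period 2)
step 6: --o--o-o-oo-o-o
position 0 holds -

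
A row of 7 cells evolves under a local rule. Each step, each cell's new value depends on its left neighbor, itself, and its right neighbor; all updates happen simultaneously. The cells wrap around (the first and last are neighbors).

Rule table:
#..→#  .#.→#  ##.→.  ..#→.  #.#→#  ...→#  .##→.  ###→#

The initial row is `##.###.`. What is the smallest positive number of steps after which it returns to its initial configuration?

step 1: ..#.#.#
step 2: #.#####
step 3: .#.####
step 4: ###.##.
step 5: .#.#..#
step 6: #####.#
step 7: ####.#.
step 8: .##.###
step 9: #..#.#.
step 10: ##.####
step 11: #.#.###
step 12: .###.##
step 13: #.#.#..
step 14: ######.
step 15: .####.#
step 16: #.##.##
step 17: .#..#.#
step 18: ###.###
step 19: ##.#.##
step 20: #.###.#
step 21: .#.#.#.
step 22: .######
step 23: #.####.
step 24: ##.##.#
step 25: #.#..#.
step 26: ####.##
step 27: ###.#.#
step 28: ##.###.

28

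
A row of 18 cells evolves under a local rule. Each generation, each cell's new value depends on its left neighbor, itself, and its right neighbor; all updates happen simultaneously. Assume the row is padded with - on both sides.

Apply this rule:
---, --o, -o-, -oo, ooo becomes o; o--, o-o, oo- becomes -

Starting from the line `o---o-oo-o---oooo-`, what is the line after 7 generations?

generation 1: o-ooo-o--o-ooooo--
generation 2: o-oo--o-oo-oooo--o
generation 3: o-o--oo-o--ooo--oo
generation 4: o-o-oo--o-ooo--oo-
generation 5: o-o-o--oo-oo--oo--
generation 6: o-o-o-oo--o--oo--o
generation 7: o-o-o-o--oo-oo--oo

o-o-o-o--oo-oo--oo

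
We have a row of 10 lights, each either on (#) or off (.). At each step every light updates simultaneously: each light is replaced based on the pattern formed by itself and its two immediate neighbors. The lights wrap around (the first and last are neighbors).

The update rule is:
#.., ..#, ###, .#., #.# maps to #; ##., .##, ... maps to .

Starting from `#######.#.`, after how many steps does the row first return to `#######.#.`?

6

step 1: .#####.###
step 2: #.###.#.#.
step 3: ##.#.#####
step 4: #.###.####
step 5: .#.#.#.###
step 6: #######.#.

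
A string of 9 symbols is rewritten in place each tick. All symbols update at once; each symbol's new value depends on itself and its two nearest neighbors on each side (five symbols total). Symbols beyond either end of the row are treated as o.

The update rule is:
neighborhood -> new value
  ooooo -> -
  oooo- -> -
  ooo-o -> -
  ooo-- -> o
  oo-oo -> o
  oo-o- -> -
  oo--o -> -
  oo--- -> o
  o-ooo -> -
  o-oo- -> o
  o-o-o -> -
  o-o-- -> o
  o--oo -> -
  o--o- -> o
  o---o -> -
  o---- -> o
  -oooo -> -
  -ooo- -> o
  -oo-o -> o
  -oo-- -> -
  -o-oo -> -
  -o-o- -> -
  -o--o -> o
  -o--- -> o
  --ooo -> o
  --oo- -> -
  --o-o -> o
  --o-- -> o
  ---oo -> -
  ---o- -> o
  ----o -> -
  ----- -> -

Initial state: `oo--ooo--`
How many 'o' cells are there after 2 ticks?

tick 1: -o--ooo--
tick 2: -oo-ooo--
count of o: 5

5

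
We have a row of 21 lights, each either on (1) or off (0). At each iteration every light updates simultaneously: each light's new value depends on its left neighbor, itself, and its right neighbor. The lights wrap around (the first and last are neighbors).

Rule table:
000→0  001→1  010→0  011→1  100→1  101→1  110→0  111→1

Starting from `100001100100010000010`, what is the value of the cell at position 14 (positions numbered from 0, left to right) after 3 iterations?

1

010011011010101000101
101110110101010101010
011101101010101010101
position 14 holds 1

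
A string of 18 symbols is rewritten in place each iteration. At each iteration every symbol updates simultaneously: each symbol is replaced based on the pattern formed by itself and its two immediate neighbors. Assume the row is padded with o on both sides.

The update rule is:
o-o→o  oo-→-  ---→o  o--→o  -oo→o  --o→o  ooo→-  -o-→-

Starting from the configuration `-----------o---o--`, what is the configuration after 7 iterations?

oooooooooooooo-ooo

ooooooooooo-ooo-oo
-----------oo--oo-
oooooooooooo-ooo-o
------------oo--oo
ooooooooooooo-ooo-
-------------oo--o
oooooooooooooo-ooo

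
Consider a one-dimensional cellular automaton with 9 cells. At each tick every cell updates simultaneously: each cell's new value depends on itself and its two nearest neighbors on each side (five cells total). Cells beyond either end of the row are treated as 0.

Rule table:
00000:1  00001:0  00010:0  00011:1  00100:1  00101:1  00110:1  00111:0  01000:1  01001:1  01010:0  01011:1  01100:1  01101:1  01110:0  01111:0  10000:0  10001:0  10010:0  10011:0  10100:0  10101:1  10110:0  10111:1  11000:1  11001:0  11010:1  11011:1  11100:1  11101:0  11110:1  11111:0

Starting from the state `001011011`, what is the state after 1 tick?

001101101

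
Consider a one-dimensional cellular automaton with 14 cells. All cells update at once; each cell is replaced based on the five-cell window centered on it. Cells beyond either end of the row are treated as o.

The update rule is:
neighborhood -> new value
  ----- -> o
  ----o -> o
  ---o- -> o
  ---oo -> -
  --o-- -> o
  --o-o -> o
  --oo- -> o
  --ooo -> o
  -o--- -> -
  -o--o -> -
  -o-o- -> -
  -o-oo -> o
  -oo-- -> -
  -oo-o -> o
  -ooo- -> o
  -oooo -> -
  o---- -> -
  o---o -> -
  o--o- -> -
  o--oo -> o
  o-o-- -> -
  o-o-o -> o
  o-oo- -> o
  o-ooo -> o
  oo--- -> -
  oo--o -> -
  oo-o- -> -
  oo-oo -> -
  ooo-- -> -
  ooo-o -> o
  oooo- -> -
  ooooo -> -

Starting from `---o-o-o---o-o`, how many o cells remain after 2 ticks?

tick 1: --oo-o----oooo
tick 2: -ooo----o-o---
count of o: 5

5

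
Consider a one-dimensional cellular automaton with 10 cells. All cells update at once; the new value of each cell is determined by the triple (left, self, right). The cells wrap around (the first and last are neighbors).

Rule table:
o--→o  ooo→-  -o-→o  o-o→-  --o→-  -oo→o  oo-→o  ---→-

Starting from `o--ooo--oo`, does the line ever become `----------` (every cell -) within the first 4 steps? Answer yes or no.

no

oo-o-oo-o-
oo-o-oo-o-  (fixed point — unchanged through step 4)
step 4 is oo-o-oo-o-, still not uniform -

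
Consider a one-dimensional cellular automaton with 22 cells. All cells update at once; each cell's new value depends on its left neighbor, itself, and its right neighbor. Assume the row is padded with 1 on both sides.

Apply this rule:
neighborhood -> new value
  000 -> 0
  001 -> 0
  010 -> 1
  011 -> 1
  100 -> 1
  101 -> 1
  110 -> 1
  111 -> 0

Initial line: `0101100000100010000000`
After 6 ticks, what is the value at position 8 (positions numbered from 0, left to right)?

1111110000110011000000
0000011000111011100000
1000011100101110110000
1100010110111011111000
0110011111101110001100
1111010000111011001110
position 8 holds 0

0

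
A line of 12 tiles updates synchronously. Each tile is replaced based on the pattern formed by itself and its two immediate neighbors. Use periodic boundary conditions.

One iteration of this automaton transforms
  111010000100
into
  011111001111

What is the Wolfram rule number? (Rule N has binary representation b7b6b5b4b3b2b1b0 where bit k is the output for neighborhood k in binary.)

position 1: 111 → 1  (bit 7 = 1)
position 2: 110 → 1  (bit 6 = 1)
position 3: 101 → 1  (bit 5 = 1)
position 5: 100 → 1  (bit 4 = 1)
position 0: 011 → 0  (bit 3 = 0)
position 4: 010 → 1  (bit 2 = 1)
position 8: 001 → 1  (bit 1 = 1)
position 6: 000 → 0  (bit 0 = 0)
bits b7..b0 = 11110110 = 246

246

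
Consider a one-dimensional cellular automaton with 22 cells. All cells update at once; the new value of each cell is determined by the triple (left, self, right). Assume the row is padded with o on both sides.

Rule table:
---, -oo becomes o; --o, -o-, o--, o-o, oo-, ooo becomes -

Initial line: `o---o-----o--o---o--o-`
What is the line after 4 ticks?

--o---ooo------o------
----o-o---oooo---oooo-
-oo-----o-o----o-o----
-o--ooo-----oo-----oo-

-o--ooo-----oo-----oo-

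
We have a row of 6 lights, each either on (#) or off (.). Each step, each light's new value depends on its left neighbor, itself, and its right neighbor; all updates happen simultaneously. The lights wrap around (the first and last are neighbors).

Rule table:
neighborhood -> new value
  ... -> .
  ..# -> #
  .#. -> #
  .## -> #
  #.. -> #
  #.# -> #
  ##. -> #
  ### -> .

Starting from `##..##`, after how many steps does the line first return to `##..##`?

.####.
##..##

2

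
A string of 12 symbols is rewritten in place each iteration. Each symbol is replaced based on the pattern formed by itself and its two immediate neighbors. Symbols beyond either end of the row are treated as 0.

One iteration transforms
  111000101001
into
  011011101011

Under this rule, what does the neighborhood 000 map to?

1

At position 4 the neighborhood is 000; the next row has 1 there.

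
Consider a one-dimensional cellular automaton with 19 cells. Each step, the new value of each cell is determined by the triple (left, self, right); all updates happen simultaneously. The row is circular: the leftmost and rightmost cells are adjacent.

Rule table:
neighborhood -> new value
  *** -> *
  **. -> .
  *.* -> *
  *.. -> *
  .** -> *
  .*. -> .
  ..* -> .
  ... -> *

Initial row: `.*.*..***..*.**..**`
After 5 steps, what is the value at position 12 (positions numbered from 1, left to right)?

*.*.*.**.*..**.*.*.
.*.*.**.*.*.*.*.*.*
*.*.**.*.*.*.*.*.*.
.*.**.*.*.*.*.*.*.*
*.**.*.*.*.*.*.*.*.
position 12 holds *

*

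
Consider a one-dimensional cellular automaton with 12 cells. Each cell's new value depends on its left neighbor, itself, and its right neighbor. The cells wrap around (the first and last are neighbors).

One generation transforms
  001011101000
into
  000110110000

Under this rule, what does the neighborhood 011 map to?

1

At position 4 the neighborhood is 011; the next row has 1 there.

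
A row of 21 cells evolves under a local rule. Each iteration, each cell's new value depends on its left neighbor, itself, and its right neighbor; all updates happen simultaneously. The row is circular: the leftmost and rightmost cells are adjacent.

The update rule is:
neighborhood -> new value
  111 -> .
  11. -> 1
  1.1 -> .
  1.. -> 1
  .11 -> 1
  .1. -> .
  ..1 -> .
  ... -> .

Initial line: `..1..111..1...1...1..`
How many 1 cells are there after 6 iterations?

...1.1.11..1...1...1.
.......111..1...1...1
1......1.11..1...1...
.1.......111..1...1..
..1......1.11..1...1.
...1.......111..1...1
count of 1: 6

6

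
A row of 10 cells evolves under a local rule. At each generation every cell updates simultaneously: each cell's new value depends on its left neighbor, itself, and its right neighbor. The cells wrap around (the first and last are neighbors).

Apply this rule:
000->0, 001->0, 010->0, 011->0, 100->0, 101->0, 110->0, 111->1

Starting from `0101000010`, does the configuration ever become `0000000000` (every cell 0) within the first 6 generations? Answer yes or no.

0000000000
all cells are 0 at generation 1

yes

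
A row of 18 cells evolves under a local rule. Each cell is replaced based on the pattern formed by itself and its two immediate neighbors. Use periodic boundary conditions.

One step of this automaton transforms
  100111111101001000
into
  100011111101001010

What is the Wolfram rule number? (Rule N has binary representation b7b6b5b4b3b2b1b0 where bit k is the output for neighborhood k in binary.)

197

position 4: 111 → 1  (bit 7 = 1)
position 9: 110 → 1  (bit 6 = 1)
position 10: 101 → 0  (bit 5 = 0)
position 1: 100 → 0  (bit 4 = 0)
position 3: 011 → 0  (bit 3 = 0)
position 0: 010 → 1  (bit 2 = 1)
position 2: 001 → 0  (bit 1 = 0)
position 16: 000 → 1  (bit 0 = 1)
bits b7..b0 = 11000101 = 197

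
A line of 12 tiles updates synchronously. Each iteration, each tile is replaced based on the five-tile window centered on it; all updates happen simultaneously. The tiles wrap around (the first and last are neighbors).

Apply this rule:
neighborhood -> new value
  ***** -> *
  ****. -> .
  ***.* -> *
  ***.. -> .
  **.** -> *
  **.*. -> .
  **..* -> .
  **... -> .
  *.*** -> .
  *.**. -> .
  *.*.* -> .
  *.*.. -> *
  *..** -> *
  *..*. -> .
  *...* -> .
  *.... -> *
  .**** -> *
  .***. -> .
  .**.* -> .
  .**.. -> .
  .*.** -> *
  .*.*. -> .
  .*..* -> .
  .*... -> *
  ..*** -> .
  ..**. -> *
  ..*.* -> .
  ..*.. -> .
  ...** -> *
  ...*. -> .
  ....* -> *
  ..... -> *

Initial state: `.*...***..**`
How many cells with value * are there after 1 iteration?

5

.**.*....**.
count of *: 5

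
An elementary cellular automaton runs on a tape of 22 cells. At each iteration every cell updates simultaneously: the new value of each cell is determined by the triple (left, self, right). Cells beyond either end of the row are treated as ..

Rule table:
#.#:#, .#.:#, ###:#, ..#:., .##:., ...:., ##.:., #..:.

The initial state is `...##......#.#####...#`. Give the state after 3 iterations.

...........##.###....#
.............#.#.....#
.............###.....#

.............###.....#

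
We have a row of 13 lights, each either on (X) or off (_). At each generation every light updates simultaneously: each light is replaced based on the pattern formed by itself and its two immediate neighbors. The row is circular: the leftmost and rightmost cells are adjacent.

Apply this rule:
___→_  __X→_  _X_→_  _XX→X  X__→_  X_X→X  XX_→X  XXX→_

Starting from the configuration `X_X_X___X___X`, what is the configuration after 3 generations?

XXX__________

XX_X________X
_XX_________X
XXX__________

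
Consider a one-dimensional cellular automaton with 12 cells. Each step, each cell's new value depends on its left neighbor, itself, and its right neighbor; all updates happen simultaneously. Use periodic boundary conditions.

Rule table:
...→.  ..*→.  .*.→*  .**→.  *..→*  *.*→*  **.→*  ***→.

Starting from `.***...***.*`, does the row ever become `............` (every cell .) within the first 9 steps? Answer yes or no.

step 1: *..**....***
step 2: **..**......
step 3: .**..**.....
step 4: ..**..**....
step 5: ...**..**...
step 6: ....**..**..
step 7: .....**..**.
step 8: ......**..**
step 9: *......**..*
step 9 is *......**..*, still not uniform .

no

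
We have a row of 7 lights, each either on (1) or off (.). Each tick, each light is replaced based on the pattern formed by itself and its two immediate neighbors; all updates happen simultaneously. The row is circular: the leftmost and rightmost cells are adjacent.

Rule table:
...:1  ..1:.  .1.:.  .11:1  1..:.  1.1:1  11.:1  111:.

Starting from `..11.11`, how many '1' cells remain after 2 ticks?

2

..11111
..1...1
count of 1: 2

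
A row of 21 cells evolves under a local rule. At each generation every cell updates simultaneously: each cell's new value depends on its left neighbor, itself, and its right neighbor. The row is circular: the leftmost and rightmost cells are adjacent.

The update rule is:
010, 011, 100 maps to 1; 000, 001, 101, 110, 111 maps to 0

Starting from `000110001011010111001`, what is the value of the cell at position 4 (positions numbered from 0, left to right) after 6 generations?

0

100101001010010100101
010101101011010110101
010101001010010100101
010101101011010110101  (repeats generation 2; period 2)
generation 6: 010101101011010110101
position 4 holds 0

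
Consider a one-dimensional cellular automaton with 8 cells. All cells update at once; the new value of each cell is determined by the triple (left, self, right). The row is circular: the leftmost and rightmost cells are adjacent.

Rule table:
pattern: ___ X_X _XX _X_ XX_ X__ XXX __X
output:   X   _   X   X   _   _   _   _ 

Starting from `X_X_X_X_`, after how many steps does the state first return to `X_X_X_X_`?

X_X_X_X_

1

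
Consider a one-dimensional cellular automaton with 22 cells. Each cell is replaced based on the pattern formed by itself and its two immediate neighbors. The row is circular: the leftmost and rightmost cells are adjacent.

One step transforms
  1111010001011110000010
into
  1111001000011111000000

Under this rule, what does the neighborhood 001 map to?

0

At position 8 the neighborhood is 001; the next row has 0 there.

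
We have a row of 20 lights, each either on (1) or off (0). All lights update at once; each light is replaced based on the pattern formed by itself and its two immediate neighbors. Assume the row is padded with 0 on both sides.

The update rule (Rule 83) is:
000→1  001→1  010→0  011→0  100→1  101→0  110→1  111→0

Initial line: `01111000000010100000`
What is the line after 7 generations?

10001111111100011111
01110000000111100001
10011111111000111110
01100000001111000011
10111111110001111101
00000000011110000100
11111111100011111011

11111111100011111011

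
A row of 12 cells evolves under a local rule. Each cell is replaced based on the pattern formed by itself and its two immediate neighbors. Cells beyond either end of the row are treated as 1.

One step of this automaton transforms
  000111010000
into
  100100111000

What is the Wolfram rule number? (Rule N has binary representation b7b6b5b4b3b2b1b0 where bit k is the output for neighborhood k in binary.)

position 4: 111 → 0  (bit 7 = 0)
position 5: 110 → 0  (bit 6 = 0)
position 6: 101 → 1  (bit 5 = 1)
position 0: 100 → 1  (bit 4 = 1)
position 3: 011 → 1  (bit 3 = 1)
position 7: 010 → 1  (bit 2 = 1)
position 2: 001 → 0  (bit 1 = 0)
position 1: 000 → 0  (bit 0 = 0)
bits b7..b0 = 00111100 = 60

60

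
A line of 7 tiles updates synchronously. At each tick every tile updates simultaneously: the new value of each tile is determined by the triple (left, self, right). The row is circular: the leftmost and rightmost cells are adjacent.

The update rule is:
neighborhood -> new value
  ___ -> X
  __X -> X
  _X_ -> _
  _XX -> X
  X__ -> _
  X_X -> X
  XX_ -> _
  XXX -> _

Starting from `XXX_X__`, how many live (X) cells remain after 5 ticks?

X__X__X
__X__XX
_X__XX_
X__XX__
__XX__X
count of X: 3

3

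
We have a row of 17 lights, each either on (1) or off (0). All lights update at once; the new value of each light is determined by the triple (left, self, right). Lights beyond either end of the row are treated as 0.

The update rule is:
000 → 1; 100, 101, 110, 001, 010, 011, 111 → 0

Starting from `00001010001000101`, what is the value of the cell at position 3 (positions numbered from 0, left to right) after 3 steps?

0

11100000100010000
00001110001000111
11100000100010000
position 3 holds 0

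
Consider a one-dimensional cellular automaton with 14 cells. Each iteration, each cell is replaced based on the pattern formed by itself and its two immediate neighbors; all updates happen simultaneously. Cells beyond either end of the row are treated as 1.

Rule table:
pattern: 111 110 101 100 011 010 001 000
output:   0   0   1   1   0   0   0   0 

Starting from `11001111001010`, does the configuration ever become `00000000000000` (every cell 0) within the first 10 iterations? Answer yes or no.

00100000100101
10010000010010
01001000001001
10100100000100
01010010000010
10101001000001
01010100100000
10101010010000
01010101001000
10101010100100
iteration 10 is 10101010100100, still not uniform 0

no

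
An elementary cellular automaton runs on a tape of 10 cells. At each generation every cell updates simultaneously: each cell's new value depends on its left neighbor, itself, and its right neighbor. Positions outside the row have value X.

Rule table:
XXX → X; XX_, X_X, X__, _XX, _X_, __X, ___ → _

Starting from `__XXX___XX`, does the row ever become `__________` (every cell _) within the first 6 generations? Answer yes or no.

yes

___X_____X
__________
all cells are _ at generation 2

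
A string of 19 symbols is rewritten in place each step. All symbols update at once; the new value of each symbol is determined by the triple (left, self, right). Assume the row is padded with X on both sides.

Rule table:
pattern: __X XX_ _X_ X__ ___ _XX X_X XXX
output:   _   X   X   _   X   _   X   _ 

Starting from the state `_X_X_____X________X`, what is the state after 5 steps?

_X__XX__XX_X____X__

XXXX_XXX_X_XXXXXX__
___XX__XXXX_____X__
_X__X_____X_XXX_X__
XX__X_XXX_XX__XXX__
_X__XX__XX_X____X__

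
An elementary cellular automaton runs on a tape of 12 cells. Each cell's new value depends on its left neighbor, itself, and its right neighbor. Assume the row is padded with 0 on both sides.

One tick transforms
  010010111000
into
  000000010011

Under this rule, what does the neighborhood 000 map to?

1

At position 10 the neighborhood is 000; the next row has 1 there.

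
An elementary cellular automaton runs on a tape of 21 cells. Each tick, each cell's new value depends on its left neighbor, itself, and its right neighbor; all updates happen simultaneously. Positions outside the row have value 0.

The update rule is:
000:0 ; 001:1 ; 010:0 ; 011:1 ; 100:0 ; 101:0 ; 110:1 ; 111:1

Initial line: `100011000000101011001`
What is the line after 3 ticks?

000111000001000011010
001111000010000111000
011111000100001111000

011111000100001111000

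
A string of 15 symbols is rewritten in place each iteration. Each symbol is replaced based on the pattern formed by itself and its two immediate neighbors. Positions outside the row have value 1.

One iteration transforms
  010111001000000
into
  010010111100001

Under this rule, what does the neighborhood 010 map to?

At position 1 the neighborhood is 010; the next row has 1 there.

1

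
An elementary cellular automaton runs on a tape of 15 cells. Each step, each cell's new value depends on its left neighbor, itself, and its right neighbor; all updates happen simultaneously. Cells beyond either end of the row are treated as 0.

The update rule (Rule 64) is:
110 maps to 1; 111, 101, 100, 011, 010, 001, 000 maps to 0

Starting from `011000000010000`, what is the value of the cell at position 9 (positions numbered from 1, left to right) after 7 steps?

0

001000000000000
000000000000000
000000000000000  (fixed point — unchanged through step 7)
position 9 holds 0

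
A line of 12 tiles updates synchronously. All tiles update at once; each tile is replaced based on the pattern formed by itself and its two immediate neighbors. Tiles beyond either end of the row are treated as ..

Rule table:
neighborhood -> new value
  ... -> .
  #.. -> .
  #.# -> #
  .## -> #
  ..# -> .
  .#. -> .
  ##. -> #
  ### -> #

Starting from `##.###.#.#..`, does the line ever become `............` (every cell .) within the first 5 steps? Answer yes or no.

no

#######.#...
########....
########....  (fixed point — unchanged through step 5)
step 5 is ########...., still not uniform .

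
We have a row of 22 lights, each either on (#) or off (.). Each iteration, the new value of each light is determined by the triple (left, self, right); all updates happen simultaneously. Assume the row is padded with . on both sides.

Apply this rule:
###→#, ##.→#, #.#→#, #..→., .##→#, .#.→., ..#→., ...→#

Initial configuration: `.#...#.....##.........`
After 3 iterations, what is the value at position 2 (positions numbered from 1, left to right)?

iteration 1: ...#...###.##.########
iteration 2: ##...#.###############
iteration 3: ##.#..################
position 2 holds #

#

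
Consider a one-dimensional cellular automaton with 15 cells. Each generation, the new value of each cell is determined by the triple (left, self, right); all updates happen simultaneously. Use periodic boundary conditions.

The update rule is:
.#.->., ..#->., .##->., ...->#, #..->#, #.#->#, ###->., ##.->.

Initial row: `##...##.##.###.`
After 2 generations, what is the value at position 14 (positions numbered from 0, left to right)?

.

generation 1: ..##...#..#...#
generation 2: #...##..#..##..
position 14 holds .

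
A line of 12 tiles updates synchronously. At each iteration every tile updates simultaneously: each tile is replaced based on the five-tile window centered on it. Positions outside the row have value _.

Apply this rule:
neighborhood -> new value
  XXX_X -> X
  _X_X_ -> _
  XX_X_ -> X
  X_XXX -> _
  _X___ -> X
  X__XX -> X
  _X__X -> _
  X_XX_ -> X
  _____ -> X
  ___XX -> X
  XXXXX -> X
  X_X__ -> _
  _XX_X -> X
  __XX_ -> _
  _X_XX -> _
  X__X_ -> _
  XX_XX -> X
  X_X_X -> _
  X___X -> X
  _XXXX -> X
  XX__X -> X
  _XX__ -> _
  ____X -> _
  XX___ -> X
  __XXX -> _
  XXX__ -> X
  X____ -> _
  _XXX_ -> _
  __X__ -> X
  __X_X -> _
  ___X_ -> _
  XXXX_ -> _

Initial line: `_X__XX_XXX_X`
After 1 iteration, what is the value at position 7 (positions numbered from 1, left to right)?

_X_X_XX__XX_
position 7 holds X

X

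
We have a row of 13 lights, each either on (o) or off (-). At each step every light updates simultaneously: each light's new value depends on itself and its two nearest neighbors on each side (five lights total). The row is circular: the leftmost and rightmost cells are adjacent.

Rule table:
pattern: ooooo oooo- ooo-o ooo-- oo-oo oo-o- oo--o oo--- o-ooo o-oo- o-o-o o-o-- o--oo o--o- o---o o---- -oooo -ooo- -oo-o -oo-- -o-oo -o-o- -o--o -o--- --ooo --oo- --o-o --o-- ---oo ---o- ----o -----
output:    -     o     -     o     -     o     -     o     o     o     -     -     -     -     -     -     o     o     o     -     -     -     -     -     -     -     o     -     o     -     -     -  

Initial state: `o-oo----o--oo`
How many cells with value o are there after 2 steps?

1

--o-o-------o
--o----------
count of o: 1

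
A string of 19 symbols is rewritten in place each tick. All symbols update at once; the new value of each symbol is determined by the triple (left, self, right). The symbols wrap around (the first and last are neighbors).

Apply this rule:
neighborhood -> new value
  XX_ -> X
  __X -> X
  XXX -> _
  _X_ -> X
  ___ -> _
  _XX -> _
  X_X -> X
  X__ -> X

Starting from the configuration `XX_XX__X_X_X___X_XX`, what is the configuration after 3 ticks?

XX_XX______X_XXX_XX

_XX_XXXXXXXXX_XXX__
X_XX________XX__XX_
XX_XX______X_XXX_XX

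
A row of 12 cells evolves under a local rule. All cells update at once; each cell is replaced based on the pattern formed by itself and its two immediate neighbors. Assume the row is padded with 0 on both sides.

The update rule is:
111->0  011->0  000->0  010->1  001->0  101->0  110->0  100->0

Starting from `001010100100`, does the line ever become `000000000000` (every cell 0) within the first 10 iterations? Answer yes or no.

no

001010100100  (fixed point — unchanged through iteration 10)
iteration 10 is 001010100100, still not uniform 0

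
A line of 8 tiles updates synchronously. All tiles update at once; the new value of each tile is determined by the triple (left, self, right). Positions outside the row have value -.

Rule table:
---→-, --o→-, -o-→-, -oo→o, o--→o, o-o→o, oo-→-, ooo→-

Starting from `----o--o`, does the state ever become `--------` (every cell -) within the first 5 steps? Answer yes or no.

-----o--
------o-
-------o
--------
all cells are - at step 4

yes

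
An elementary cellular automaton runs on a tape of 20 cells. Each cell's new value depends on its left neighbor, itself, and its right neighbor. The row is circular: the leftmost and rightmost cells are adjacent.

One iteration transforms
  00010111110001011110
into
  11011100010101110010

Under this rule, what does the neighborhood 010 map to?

At position 3 the neighborhood is 010; the next row has 1 there.

1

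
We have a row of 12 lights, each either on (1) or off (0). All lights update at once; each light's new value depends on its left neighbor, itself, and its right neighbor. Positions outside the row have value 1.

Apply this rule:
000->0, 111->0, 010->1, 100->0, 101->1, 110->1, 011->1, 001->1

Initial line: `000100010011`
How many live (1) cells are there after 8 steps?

step 1: 001100110110
step 2: 011101111111
step 3: 110111000000
step 4: 011101000001
step 5: 110111000011
step 6: 011101000110
step 7: 110111001111
step 8: 011101011000
count of 1: 6

6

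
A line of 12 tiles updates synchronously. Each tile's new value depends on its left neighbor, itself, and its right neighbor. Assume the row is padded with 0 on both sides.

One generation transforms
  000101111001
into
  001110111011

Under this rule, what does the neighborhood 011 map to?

At position 5 the neighborhood is 011; the next row has 0 there.

0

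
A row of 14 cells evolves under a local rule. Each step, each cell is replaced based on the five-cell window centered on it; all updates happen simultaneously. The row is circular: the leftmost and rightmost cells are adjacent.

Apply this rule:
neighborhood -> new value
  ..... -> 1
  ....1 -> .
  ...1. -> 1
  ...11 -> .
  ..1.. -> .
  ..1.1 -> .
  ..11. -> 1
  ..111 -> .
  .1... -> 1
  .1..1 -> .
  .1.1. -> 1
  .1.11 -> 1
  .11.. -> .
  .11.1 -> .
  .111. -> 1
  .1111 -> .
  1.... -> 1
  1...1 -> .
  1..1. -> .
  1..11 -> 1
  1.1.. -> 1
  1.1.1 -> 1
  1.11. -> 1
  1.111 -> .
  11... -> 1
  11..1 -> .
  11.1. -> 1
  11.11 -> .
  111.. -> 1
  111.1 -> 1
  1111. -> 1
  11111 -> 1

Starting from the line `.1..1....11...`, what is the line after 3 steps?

step 1: 1....11..1.11.
step 2: 111..1....11.1
step 3: .11...11..1...

.11...11..1...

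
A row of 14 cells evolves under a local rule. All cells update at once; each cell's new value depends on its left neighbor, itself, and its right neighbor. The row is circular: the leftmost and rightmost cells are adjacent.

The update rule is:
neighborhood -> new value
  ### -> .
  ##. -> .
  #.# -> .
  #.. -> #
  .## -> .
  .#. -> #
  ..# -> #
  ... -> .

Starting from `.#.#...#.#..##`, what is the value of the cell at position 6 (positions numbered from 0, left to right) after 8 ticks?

tick 1: .#.##.##.###..
tick 2: ##..........#.
tick 3: ..#........##.
tick 4: .###......#..#
tick 5: ....#....#####
tick 6: #..###..#.....
tick 7: ###...####...#
tick 8: ...#.#....#.#.
position 6 holds .

.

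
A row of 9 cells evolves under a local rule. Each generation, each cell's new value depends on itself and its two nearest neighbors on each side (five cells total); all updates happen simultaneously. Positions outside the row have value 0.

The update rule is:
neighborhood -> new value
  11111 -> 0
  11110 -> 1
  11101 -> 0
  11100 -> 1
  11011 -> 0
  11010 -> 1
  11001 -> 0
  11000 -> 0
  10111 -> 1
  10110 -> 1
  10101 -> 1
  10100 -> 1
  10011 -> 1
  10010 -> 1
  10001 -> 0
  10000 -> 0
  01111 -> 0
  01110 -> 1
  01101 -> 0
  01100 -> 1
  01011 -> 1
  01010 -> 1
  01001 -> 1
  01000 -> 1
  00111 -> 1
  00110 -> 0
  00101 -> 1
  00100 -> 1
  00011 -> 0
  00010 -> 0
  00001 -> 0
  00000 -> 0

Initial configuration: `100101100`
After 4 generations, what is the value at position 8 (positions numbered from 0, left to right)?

0

generation 1: 111111100
generation 2: 100001100
generation 3: 110000100
generation 4: 010000110
position 8 holds 0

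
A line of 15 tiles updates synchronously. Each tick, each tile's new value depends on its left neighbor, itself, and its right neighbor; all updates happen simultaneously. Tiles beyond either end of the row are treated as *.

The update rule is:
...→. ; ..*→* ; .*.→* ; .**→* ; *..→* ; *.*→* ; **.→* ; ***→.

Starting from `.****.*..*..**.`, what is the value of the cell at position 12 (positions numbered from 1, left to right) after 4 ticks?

.

**..***********
.****..........
**..**........*
.******......**
position 12 holds .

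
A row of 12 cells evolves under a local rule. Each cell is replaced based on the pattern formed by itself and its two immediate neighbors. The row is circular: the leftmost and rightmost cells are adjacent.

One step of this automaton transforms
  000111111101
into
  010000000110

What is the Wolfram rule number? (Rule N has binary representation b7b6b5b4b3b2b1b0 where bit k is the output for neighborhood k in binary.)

position 4: 111 → 0  (bit 7 = 0)
position 9: 110 → 1  (bit 6 = 1)
position 10: 101 → 1  (bit 5 = 1)
position 0: 100 → 0  (bit 4 = 0)
position 3: 011 → 0  (bit 3 = 0)
position 11: 010 → 0  (bit 2 = 0)
position 2: 001 → 0  (bit 1 = 0)
position 1: 000 → 1  (bit 0 = 1)
bits b7..b0 = 01100001 = 97

97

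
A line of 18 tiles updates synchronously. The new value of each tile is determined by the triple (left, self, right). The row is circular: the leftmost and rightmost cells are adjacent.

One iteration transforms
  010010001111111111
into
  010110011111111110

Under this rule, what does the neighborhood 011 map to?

At position 8 the neighborhood is 011; the next row has 1 there.

1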